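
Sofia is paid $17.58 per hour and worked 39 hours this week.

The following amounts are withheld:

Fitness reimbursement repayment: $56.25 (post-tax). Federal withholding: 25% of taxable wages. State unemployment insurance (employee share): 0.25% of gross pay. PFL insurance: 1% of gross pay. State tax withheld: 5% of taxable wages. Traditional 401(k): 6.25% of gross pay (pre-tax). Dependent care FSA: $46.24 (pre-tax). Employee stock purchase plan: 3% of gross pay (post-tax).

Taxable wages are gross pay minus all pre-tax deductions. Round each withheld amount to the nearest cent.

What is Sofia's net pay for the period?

Gross pay: 39 × $17.58 = $685.62
Traditional 401(k): $685.62 × 0.0625 = $42.85
Dependent care FSA: $46.24
Pre-tax total = $42.85 + $46.24 = $89.09
Taxable wages = $685.62 − $89.09 = $596.53
State tax withheld: $596.53 × 0.05 = $29.83
Federal withholding: $596.53 × 0.25 = $149.13
State unemployment insurance (employee share): $685.62 × 0.0025 = $1.71
PFL insurance: $685.62 × 0.01 = $6.86
Employee stock purchase plan: $685.62 × 0.03 = $20.57
Fitness reimbursement repayment: $56.25
Total deductions = $42.85 + $46.24 + $29.83 + $149.13 + $1.71 + $6.86 + $20.57 + $56.25 = $353.44
Net pay = $685.62 − $353.44 = $332.18

$332.18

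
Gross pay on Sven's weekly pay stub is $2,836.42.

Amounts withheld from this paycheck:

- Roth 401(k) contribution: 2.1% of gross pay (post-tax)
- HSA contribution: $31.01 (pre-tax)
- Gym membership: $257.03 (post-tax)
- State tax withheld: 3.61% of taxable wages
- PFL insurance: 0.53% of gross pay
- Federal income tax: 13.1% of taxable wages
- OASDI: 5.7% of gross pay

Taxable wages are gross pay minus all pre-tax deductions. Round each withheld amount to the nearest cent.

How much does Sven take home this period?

HSA contribution: $31.01
Taxable wages = $2,836.42 − $31.01 = $2,805.41
State tax withheld: $2,805.41 × 0.0361 = $101.28
Federal income tax: $2,805.41 × 0.131 = $367.51
OASDI: $2,836.42 × 0.057 = $161.68
PFL insurance: $2,836.42 × 0.0053 = $15.03
Roth 401(k) contribution: $2,836.42 × 0.021 = $59.56
Gym membership: $257.03
Total deductions = $31.01 + $101.28 + $367.51 + $161.68 + $15.03 + $59.56 + $257.03 = $993.10
Net pay = $2,836.42 − $993.10 = $1,843.32

$1,843.32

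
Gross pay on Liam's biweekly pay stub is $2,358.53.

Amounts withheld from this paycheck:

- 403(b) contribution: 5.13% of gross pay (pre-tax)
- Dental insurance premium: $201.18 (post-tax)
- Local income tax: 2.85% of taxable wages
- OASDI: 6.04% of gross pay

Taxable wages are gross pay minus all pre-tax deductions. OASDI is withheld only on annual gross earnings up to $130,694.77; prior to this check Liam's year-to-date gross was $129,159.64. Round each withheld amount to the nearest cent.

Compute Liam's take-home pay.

403(b) contribution: $2,358.53 × 0.0513 = $120.99
Taxable wages = $2,358.53 − $120.99 = $2,237.54
Local income tax: $2,237.54 × 0.0285 = $63.77
OASDI: only $130,694.77 − $129,159.64 = $1,535.13 of this check is subject → $1,535.13 × 0.0604 = $92.72
Dental insurance premium: $201.18
Total deductions = $120.99 + $63.77 + $92.72 + $201.18 = $478.66
Net pay = $2,358.53 − $478.66 = $1,879.87

$1,879.87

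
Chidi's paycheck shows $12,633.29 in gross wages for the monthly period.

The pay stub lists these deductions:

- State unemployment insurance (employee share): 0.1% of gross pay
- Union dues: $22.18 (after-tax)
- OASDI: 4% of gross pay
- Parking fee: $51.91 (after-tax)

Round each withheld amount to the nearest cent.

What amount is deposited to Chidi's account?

$12,041.24

OASDI: $12,633.29 × 0.04 = $505.33
State unemployment insurance (employee share): $12,633.29 × 0.001 = $12.63
Parking fee: $51.91
Union dues: $22.18
Total deductions = $505.33 + $12.63 + $51.91 + $22.18 = $592.05
Net pay = $12,633.29 − $592.05 = $12,041.24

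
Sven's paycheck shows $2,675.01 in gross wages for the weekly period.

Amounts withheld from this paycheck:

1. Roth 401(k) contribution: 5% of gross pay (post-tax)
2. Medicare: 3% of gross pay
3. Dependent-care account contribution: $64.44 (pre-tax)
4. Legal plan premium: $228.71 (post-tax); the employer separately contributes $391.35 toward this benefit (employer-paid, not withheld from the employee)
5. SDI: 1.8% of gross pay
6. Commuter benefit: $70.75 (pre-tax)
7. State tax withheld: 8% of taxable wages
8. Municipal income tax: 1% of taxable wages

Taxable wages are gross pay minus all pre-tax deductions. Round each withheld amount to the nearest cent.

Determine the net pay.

Dependent-care account contribution: $64.44
Commuter benefit: $70.75
Pre-tax total = $64.44 + $70.75 = $135.19
Taxable wages = $2,675.01 − $135.19 = $2,539.82
State tax withheld: $2,539.82 × 0.08 = $203.19
Municipal income tax: $2,539.82 × 0.01 = $25.40
SDI: $2,675.01 × 0.018 = $48.15
Medicare: $2,675.01 × 0.03 = $80.25
Roth 401(k) contribution: $2,675.01 × 0.05 = $133.75
Legal plan premium: $228.71
(Employer's $391.35 toward legal plan premium is not withheld from the employee.)
Total deductions = $64.44 + $70.75 + $203.19 + $25.40 + $48.15 + $80.25 + $133.75 + $228.71 = $854.64
Net pay = $2,675.01 − $854.64 = $1,820.37

$1,820.37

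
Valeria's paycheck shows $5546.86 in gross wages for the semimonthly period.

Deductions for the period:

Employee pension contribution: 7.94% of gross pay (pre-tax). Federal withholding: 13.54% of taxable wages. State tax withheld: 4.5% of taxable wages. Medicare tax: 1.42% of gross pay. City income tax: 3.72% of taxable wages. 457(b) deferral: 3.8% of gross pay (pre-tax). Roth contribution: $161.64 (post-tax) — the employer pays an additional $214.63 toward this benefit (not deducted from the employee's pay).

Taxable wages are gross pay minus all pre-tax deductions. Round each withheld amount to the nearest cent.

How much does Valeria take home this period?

$3589.96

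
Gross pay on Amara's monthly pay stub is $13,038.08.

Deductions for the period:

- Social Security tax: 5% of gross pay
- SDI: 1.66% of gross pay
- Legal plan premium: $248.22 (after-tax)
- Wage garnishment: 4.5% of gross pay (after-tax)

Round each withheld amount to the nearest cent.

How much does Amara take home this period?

SDI: $13,038.08 × 0.0166 = $216.43
Social Security tax: $13,038.08 × 0.05 = $651.90
Wage garnishment: $13,038.08 × 0.045 = $586.71
Legal plan premium: $248.22
Total deductions = $216.43 + $651.90 + $586.71 + $248.22 = $1,703.26
Net pay = $13,038.08 − $1,703.26 = $11,334.82

$11,334.82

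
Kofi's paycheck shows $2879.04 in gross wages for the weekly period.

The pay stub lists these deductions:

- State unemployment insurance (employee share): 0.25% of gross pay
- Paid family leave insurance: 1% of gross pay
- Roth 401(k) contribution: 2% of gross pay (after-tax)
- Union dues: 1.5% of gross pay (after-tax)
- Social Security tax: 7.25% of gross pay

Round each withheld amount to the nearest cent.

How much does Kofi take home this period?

Social Security tax: $2879.04 × 0.0725 = $208.73
State unemployment insurance (employee share): $2879.04 × 0.0025 = $7.20
Paid family leave insurance: $2879.04 × 0.01 = $28.79
Union dues: $2879.04 × 0.015 = $43.19
Roth 401(k) contribution: $2879.04 × 0.02 = $57.58
Total deductions = $208.73 + $7.20 + $28.79 + $43.19 + $57.58 = $345.49
Net pay = $2879.04 − $345.49 = $2533.55

$2533.55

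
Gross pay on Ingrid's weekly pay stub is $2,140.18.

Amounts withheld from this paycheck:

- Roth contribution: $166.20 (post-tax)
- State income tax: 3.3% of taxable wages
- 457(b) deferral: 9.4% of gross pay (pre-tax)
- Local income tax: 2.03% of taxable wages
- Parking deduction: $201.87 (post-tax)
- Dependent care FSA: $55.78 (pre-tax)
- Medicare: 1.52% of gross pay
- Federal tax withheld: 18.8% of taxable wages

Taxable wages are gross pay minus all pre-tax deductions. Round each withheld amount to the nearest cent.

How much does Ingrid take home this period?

$1,028.19

457(b) deferral: $2,140.18 × 0.094 = $201.18
Dependent care FSA: $55.78
Pre-tax total = $201.18 + $55.78 = $256.96
Taxable wages = $2,140.18 − $256.96 = $1,883.22
Local income tax: $1,883.22 × 0.0203 = $38.23
Federal tax withheld: $1,883.22 × 0.188 = $354.05
State income tax: $1,883.22 × 0.033 = $62.15
Medicare: $2,140.18 × 0.0152 = $32.53
Roth contribution: $166.20
Parking deduction: $201.87
Total deductions = $201.18 + $55.78 + $38.23 + $354.05 + $62.15 + $32.53 + $166.20 + $201.87 = $1,111.99
Net pay = $2,140.18 − $1,111.99 = $1,028.19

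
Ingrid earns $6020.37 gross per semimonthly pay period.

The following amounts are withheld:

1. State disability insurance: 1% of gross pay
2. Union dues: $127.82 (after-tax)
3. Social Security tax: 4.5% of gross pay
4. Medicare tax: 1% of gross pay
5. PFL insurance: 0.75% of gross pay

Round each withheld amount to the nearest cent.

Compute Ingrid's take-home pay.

State disability insurance: $6020.37 × 0.01 = $60.20
Social Security tax: $6020.37 × 0.045 = $270.92
Medicare tax: $6020.37 × 0.01 = $60.20
PFL insurance: $6020.37 × 0.0075 = $45.15
Union dues: $127.82
Total deductions = $60.20 + $270.92 + $60.20 + $45.15 + $127.82 = $564.29
Net pay = $6020.37 − $564.29 = $5456.08

$5456.08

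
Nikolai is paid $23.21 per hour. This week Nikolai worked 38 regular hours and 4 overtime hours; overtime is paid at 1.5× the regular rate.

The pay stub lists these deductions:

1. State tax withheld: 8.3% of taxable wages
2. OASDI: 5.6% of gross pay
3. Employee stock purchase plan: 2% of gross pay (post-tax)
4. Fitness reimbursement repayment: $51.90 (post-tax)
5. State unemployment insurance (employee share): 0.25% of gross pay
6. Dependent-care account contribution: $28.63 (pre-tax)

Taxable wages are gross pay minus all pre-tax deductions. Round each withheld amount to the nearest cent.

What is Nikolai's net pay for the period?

Regular pay: 38 × $23.21 = $881.98
Overtime pay: 4 × $23.21 × 1.5 = $139.26
Gross pay = $881.98 + $139.26 = $1021.24
Dependent-care account contribution: $28.63
Taxable wages = $1021.24 − $28.63 = $992.61
State tax withheld: $992.61 × 0.083 = $82.39
OASDI: $1021.24 × 0.056 = $57.19
State unemployment insurance (employee share): $1021.24 × 0.0025 = $2.55
Employee stock purchase plan: $1021.24 × 0.02 = $20.42
Fitness reimbursement repayment: $51.90
Total deductions = $28.63 + $82.39 + $57.19 + $2.55 + $20.42 + $51.90 = $243.08
Net pay = $1021.24 − $243.08 = $778.16

$778.16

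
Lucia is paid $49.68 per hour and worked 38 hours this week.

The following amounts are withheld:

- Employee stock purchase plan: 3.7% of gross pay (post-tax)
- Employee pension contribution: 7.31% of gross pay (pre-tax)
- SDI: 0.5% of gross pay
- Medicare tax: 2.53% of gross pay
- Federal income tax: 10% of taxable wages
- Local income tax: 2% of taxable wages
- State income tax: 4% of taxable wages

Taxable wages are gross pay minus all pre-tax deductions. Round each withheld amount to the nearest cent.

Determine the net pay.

$1342.82

Gross pay: 38 × $49.68 = $1887.84
Employee pension contribution: $1887.84 × 0.0731 = $138.00
Taxable wages = $1887.84 − $138.00 = $1749.84
Federal income tax: $1749.84 × 0.1 = $174.98
State income tax: $1749.84 × 0.04 = $69.99
Local income tax: $1749.84 × 0.02 = $35.00
SDI: $1887.84 × 0.005 = $9.44
Medicare tax: $1887.84 × 0.0253 = $47.76
Employee stock purchase plan: $1887.84 × 0.037 = $69.85
Total deductions = $138.00 + $174.98 + $69.99 + $35.00 + $9.44 + $47.76 + $69.85 = $545.02
Net pay = $1887.84 − $545.02 = $1342.82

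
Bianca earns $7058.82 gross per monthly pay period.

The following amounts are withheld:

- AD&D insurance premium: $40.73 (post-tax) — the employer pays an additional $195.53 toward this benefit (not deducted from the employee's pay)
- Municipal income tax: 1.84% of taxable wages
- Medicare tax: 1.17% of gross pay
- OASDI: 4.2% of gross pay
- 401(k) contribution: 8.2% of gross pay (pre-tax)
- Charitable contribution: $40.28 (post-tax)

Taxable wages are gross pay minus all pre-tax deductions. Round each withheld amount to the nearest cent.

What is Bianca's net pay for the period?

401(k) contribution: $7058.82 × 0.082 = $578.82
Taxable wages = $7058.82 − $578.82 = $6480.00
Municipal income tax: $6480.00 × 0.0184 = $119.23
OASDI: $7058.82 × 0.042 = $296.47
Medicare tax: $7058.82 × 0.0117 = $82.59
AD&D insurance premium: $40.73
Charitable contribution: $40.28
(Employer's $195.53 toward AD&D insurance premium is not withheld from the employee.)
Total deductions = $578.82 + $119.23 + $296.47 + $82.59 + $40.73 + $40.28 = $1158.12
Net pay = $7058.82 − $1158.12 = $5900.70

$5900.70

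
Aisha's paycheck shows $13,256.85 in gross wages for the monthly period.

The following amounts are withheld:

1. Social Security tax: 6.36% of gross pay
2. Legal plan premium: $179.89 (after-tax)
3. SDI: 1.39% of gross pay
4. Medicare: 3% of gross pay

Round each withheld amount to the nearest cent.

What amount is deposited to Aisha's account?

$11,651.84

SDI: $13,256.85 × 0.0139 = $184.27
Medicare: $13,256.85 × 0.03 = $397.71
Social Security tax: $13,256.85 × 0.0636 = $843.14
Legal plan premium: $179.89
Total deductions = $184.27 + $397.71 + $843.14 + $179.89 = $1,605.01
Net pay = $13,256.85 − $1,605.01 = $11,651.84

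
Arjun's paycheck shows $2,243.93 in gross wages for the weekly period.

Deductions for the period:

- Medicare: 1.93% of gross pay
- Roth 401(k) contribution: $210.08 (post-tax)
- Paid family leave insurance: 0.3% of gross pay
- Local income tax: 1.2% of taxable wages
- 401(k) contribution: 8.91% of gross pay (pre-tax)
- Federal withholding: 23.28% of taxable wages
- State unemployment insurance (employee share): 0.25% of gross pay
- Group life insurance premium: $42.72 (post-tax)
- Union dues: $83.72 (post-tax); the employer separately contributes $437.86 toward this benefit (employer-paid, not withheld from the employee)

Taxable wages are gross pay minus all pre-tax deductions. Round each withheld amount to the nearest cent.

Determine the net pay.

$1,151.46

401(k) contribution: $2,243.93 × 0.0891 = $199.93
Taxable wages = $2,243.93 − $199.93 = $2,044.00
Local income tax: $2,044.00 × 0.012 = $24.53
Federal withholding: $2,044.00 × 0.2328 = $475.84
Medicare: $2,243.93 × 0.0193 = $43.31
Paid family leave insurance: $2,243.93 × 0.003 = $6.73
State unemployment insurance (employee share): $2,243.93 × 0.0025 = $5.61
Roth 401(k) contribution: $210.08
Union dues: $83.72
Group life insurance premium: $42.72
(Employer's $437.86 toward union dues is not withheld from the employee.)
Total deductions = $199.93 + $24.53 + $475.84 + $43.31 + $6.73 + $5.61 + $210.08 + $83.72 + $42.72 = $1,092.47
Net pay = $2,243.93 − $1,092.47 = $1,151.46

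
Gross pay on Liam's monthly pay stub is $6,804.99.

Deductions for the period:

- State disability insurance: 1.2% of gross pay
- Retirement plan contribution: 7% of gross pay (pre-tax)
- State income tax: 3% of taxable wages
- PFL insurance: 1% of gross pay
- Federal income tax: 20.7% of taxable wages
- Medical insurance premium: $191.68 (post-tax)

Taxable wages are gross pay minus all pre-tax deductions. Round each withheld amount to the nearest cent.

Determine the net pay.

$4,487.36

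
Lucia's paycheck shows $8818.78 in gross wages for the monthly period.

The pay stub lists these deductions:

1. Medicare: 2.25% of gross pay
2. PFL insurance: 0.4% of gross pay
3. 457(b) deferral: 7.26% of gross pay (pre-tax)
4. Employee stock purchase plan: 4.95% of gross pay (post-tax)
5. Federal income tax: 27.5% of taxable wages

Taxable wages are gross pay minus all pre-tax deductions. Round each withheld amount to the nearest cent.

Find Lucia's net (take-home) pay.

457(b) deferral: $8818.78 × 0.0726 = $640.24
Taxable wages = $8818.78 − $640.24 = $8178.54
Federal income tax: $8178.54 × 0.275 = $2249.10
PFL insurance: $8818.78 × 0.004 = $35.28
Medicare: $8818.78 × 0.0225 = $198.42
Employee stock purchase plan: $8818.78 × 0.0495 = $436.53
Total deductions = $640.24 + $2249.10 + $35.28 + $198.42 + $436.53 = $3559.57
Net pay = $8818.78 − $3559.57 = $5259.21

$5259.21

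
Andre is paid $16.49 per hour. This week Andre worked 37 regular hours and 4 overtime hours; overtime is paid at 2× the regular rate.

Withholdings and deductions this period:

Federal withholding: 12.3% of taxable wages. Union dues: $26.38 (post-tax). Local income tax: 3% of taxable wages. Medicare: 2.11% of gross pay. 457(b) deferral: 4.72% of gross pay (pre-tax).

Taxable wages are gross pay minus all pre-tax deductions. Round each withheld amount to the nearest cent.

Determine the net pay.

$556.82

Regular pay: 37 × $16.49 = $610.13
Overtime pay: 4 × $16.49 × 2 = $131.92
Gross pay = $610.13 + $131.92 = $742.05
457(b) deferral: $742.05 × 0.0472 = $35.02
Taxable wages = $742.05 − $35.02 = $707.03
Federal withholding: $707.03 × 0.123 = $86.96
Local income tax: $707.03 × 0.03 = $21.21
Medicare: $742.05 × 0.0211 = $15.66
Union dues: $26.38
Total deductions = $35.02 + $86.96 + $21.21 + $15.66 + $26.38 = $185.23
Net pay = $742.05 − $185.23 = $556.82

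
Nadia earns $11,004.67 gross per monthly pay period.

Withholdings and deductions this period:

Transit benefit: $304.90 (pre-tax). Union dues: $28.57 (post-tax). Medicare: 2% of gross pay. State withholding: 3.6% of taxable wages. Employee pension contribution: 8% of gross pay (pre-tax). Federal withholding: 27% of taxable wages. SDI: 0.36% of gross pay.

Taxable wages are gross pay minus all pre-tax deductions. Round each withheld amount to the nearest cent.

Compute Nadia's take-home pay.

$6,526.38

Transit benefit: $304.90
Employee pension contribution: $11,004.67 × 0.08 = $880.37
Pre-tax total = $304.90 + $880.37 = $1,185.27
Taxable wages = $11,004.67 − $1,185.27 = $9,819.40
Federal withholding: $9,819.40 × 0.27 = $2,651.24
State withholding: $9,819.40 × 0.036 = $353.50
Medicare: $11,004.67 × 0.02 = $220.09
SDI: $11,004.67 × 0.0036 = $39.62
Union dues: $28.57
Total deductions = $304.90 + $880.37 + $2,651.24 + $353.50 + $220.09 + $39.62 + $28.57 = $4,478.29
Net pay = $11,004.67 − $4,478.29 = $6,526.38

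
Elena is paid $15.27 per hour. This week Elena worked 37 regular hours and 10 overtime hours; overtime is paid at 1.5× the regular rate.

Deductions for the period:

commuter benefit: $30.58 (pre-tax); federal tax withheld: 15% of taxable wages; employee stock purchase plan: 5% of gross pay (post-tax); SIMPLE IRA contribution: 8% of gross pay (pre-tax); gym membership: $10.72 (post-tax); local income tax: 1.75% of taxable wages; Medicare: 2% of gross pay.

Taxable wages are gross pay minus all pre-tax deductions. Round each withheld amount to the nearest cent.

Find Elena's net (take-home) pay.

Regular pay: 37 × $15.27 = $564.99
Overtime pay: 10 × $15.27 × 1.5 = $229.05
Gross pay = $564.99 + $229.05 = $794.04
Commuter benefit: $30.58
SIMPLE IRA contribution: $794.04 × 0.08 = $63.52
Pre-tax total = $30.58 + $63.52 = $94.10
Taxable wages = $794.04 − $94.10 = $699.94
Federal tax withheld: $699.94 × 0.15 = $104.99
Local income tax: $699.94 × 0.0175 = $12.25
Medicare: $794.04 × 0.02 = $15.88
Gym membership: $10.72
Employee stock purchase plan: $794.04 × 0.05 = $39.70
Total deductions = $30.58 + $63.52 + $104.99 + $12.25 + $15.88 + $10.72 + $39.70 = $277.64
Net pay = $794.04 − $277.64 = $516.40

$516.40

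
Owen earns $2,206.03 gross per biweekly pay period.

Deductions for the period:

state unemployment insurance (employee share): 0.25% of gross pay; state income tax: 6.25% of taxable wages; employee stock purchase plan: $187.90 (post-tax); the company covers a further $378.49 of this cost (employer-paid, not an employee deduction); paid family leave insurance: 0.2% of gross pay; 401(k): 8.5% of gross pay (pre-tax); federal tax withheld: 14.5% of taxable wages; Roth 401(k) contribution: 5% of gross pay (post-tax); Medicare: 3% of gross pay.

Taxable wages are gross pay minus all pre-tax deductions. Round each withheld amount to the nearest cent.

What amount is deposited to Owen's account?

$1,225.36

401(k): $2,206.03 × 0.085 = $187.51
Taxable wages = $2,206.03 − $187.51 = $2,018.52
Federal tax withheld: $2,018.52 × 0.145 = $292.69
State income tax: $2,018.52 × 0.0625 = $126.16
Paid family leave insurance: $2,206.03 × 0.002 = $4.41
State unemployment insurance (employee share): $2,206.03 × 0.0025 = $5.52
Medicare: $2,206.03 × 0.03 = $66.18
Employee stock purchase plan: $187.90
Roth 401(k) contribution: $2,206.03 × 0.05 = $110.30
(Employer's $378.49 toward employee stock purchase plan is not withheld from the employee.)
Total deductions = $187.51 + $292.69 + $126.16 + $4.41 + $5.52 + $66.18 + $187.90 + $110.30 = $980.67
Net pay = $2,206.03 − $980.67 = $1,225.36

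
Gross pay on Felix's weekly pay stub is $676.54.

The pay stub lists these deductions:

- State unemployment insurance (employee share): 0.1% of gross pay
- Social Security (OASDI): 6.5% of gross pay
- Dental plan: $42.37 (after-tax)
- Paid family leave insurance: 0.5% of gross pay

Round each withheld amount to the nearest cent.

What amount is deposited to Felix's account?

$586.13

State unemployment insurance (employee share): $676.54 × 0.001 = $0.68
Social Security (OASDI): $676.54 × 0.065 = $43.98
Paid family leave insurance: $676.54 × 0.005 = $3.38
Dental plan: $42.37
Total deductions = $0.68 + $43.98 + $3.38 + $42.37 = $90.41
Net pay = $676.54 − $90.41 = $586.13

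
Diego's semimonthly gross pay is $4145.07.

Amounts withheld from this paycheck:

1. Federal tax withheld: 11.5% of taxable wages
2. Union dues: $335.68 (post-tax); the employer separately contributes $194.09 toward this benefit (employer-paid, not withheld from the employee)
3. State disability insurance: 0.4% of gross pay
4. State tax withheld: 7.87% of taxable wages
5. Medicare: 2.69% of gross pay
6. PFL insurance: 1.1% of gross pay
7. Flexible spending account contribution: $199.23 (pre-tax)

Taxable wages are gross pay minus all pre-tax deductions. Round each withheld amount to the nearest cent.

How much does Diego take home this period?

$2672.17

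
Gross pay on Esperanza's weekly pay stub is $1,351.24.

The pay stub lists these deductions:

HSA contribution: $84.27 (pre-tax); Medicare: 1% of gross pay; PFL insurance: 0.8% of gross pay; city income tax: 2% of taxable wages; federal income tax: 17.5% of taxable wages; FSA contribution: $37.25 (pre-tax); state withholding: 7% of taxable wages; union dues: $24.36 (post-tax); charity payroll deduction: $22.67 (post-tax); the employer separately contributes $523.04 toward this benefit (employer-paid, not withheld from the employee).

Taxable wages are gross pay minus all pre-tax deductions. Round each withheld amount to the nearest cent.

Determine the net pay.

$832.50

FSA contribution: $37.25
HSA contribution: $84.27
Pre-tax total = $37.25 + $84.27 = $121.52
Taxable wages = $1,351.24 − $121.52 = $1,229.72
State withholding: $1,229.72 × 0.07 = $86.08
Federal income tax: $1,229.72 × 0.175 = $215.20
City income tax: $1,229.72 × 0.02 = $24.59
PFL insurance: $1,351.24 × 0.008 = $10.81
Medicare: $1,351.24 × 0.01 = $13.51
Union dues: $24.36
Charity payroll deduction: $22.67
(Employer's $523.04 toward charity payroll deduction is not withheld from the employee.)
Total deductions = $37.25 + $84.27 + $86.08 + $215.20 + $24.59 + $10.81 + $13.51 + $24.36 + $22.67 = $518.74
Net pay = $1,351.24 − $518.74 = $832.50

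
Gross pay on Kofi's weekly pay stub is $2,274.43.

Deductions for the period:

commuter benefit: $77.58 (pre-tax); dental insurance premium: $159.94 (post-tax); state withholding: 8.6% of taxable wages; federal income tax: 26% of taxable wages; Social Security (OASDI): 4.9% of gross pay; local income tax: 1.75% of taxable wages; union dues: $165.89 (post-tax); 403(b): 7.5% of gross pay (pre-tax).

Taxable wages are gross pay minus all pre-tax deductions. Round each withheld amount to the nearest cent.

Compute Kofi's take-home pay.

$852.44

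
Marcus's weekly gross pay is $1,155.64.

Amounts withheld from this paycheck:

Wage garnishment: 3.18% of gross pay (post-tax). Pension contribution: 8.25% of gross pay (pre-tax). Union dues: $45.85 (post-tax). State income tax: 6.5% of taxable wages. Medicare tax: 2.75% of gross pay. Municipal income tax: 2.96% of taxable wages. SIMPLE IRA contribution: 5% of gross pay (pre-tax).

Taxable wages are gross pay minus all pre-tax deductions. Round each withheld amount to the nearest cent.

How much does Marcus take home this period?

Pension contribution: $1,155.64 × 0.0825 = $95.34
SIMPLE IRA contribution: $1,155.64 × 0.05 = $57.78
Pre-tax total = $95.34 + $57.78 = $153.12
Taxable wages = $1,155.64 − $153.12 = $1,002.52
Municipal income tax: $1,002.52 × 0.0296 = $29.67
State income tax: $1,002.52 × 0.065 = $65.16
Medicare tax: $1,155.64 × 0.0275 = $31.78
Wage garnishment: $1,155.64 × 0.0318 = $36.75
Union dues: $45.85
Total deductions = $95.34 + $57.78 + $29.67 + $65.16 + $31.78 + $36.75 + $45.85 = $362.33
Net pay = $1,155.64 − $362.33 = $793.31

$793.31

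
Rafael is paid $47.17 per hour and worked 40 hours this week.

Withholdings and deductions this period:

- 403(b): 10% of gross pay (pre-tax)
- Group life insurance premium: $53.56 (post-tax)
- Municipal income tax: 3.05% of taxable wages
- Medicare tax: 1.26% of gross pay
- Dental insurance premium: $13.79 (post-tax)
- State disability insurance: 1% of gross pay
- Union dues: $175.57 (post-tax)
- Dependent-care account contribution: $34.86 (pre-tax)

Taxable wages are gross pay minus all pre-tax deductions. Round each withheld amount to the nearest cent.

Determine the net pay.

$1,326.97

Gross pay: 40 × $47.17 = $1,886.80
Dependent-care account contribution: $34.86
403(b): $1,886.80 × 0.1 = $188.68
Pre-tax total = $34.86 + $188.68 = $223.54
Taxable wages = $1,886.80 − $223.54 = $1,663.26
Municipal income tax: $1,663.26 × 0.0305 = $50.73
Medicare tax: $1,886.80 × 0.0126 = $23.77
State disability insurance: $1,886.80 × 0.01 = $18.87
Dental insurance premium: $13.79
Union dues: $175.57
Group life insurance premium: $53.56
Total deductions = $34.86 + $188.68 + $50.73 + $23.77 + $18.87 + $13.79 + $175.57 + $53.56 = $559.83
Net pay = $1,886.80 − $559.83 = $1,326.97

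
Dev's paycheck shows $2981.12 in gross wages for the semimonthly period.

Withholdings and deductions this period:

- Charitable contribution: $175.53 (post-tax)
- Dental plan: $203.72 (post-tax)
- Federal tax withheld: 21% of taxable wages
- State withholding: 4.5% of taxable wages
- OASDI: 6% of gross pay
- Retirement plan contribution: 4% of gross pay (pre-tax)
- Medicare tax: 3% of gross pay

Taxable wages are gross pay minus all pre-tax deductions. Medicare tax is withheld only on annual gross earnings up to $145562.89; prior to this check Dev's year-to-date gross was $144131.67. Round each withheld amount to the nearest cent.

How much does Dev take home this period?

$1531.05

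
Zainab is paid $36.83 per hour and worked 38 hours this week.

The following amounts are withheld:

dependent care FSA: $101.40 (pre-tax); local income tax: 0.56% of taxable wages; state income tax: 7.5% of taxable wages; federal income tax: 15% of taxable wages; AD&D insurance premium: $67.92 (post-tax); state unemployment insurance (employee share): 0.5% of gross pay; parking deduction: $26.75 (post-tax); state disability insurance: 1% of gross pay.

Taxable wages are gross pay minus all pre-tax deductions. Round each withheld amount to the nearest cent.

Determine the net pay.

Gross pay: 38 × $36.83 = $1399.54
Dependent care FSA: $101.40
Taxable wages = $1399.54 − $101.40 = $1298.14
Local income tax: $1298.14 × 0.0056 = $7.27
State income tax: $1298.14 × 0.075 = $97.36
Federal income tax: $1298.14 × 0.15 = $194.72
State disability insurance: $1399.54 × 0.01 = $14.00
State unemployment insurance (employee share): $1399.54 × 0.005 = $7.00
AD&D insurance premium: $67.92
Parking deduction: $26.75
Total deductions = $101.40 + $7.27 + $97.36 + $194.72 + $14.00 + $7.00 + $67.92 + $26.75 = $516.42
Net pay = $1399.54 − $516.42 = $883.12

$883.12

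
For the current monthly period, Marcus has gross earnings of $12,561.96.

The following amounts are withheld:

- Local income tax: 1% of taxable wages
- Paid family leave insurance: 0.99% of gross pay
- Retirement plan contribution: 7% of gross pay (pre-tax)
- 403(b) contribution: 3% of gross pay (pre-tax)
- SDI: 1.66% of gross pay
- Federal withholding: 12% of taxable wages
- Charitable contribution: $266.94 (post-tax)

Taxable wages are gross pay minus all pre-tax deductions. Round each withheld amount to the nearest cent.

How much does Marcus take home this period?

$9,236.18

403(b) contribution: $12,561.96 × 0.03 = $376.86
Retirement plan contribution: $12,561.96 × 0.07 = $879.34
Pre-tax total = $376.86 + $879.34 = $1,256.20
Taxable wages = $12,561.96 − $1,256.20 = $11,305.76
Local income tax: $11,305.76 × 0.01 = $113.06
Federal withholding: $11,305.76 × 0.12 = $1,356.69
SDI: $12,561.96 × 0.0166 = $208.53
Paid family leave insurance: $12,561.96 × 0.0099 = $124.36
Charitable contribution: $266.94
Total deductions = $376.86 + $879.34 + $113.06 + $1,356.69 + $208.53 + $124.36 + $266.94 = $3,325.78
Net pay = $12,561.96 − $3,325.78 = $9,236.18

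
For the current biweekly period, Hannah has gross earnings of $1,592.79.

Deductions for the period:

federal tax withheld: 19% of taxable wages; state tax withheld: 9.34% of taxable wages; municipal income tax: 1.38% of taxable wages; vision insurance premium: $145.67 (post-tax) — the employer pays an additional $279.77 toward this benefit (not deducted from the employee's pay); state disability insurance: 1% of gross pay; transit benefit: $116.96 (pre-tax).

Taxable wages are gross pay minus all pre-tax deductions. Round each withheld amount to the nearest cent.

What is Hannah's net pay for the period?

Transit benefit: $116.96
Taxable wages = $1,592.79 − $116.96 = $1,475.83
State tax withheld: $1,475.83 × 0.0934 = $137.84
Federal tax withheld: $1,475.83 × 0.19 = $280.41
Municipal income tax: $1,475.83 × 0.0138 = $20.37
State disability insurance: $1,592.79 × 0.01 = $15.93
Vision insurance premium: $145.67
(Employer's $279.77 toward vision insurance premium is not withheld from the employee.)
Total deductions = $116.96 + $137.84 + $280.41 + $20.37 + $15.93 + $145.67 = $717.18
Net pay = $1,592.79 − $717.18 = $875.61

$875.61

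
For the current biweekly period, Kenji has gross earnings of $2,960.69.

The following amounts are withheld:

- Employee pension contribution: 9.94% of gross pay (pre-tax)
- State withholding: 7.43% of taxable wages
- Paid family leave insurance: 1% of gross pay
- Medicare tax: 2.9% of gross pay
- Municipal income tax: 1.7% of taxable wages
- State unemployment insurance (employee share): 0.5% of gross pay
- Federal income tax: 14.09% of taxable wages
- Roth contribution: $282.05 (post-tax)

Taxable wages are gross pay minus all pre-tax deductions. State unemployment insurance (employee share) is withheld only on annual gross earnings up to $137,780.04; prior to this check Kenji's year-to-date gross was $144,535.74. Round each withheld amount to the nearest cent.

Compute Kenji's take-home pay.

$1,649.74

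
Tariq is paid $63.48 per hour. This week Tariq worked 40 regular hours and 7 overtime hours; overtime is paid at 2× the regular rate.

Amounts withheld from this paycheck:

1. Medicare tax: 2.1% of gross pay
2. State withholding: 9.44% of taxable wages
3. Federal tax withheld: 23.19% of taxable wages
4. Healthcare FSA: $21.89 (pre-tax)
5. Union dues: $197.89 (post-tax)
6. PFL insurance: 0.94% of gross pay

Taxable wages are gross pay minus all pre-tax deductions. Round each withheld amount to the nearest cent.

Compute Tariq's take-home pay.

$1992.54

Regular pay: 40 × $63.48 = $2539.20
Overtime pay: 7 × $63.48 × 2 = $888.72
Gross pay = $2539.20 + $888.72 = $3427.92
Healthcare FSA: $21.89
Taxable wages = $3427.92 − $21.89 = $3406.03
State withholding: $3406.03 × 0.0944 = $321.53
Federal tax withheld: $3406.03 × 0.2319 = $789.86
PFL insurance: $3427.92 × 0.0094 = $32.22
Medicare tax: $3427.92 × 0.021 = $71.99
Union dues: $197.89
Total deductions = $21.89 + $321.53 + $789.86 + $32.22 + $71.99 + $197.89 = $1435.38
Net pay = $3427.92 − $1435.38 = $1992.54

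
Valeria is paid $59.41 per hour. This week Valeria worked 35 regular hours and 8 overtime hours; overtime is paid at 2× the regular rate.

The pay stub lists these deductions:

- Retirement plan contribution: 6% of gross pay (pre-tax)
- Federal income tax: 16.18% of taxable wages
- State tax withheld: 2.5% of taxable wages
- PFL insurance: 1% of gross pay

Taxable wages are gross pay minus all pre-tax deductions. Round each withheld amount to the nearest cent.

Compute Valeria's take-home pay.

Regular pay: 35 × $59.41 = $2,079.35
Overtime pay: 8 × $59.41 × 2 = $950.56
Gross pay = $2,079.35 + $950.56 = $3,029.91
Retirement plan contribution: $3,029.91 × 0.06 = $181.79
Taxable wages = $3,029.91 − $181.79 = $2,848.12
Federal income tax: $2,848.12 × 0.1618 = $460.83
State tax withheld: $2,848.12 × 0.025 = $71.20
PFL insurance: $3,029.91 × 0.01 = $30.30
Total deductions = $181.79 + $460.83 + $71.20 + $30.30 = $744.12
Net pay = $3,029.91 − $744.12 = $2,285.79

$2,285.79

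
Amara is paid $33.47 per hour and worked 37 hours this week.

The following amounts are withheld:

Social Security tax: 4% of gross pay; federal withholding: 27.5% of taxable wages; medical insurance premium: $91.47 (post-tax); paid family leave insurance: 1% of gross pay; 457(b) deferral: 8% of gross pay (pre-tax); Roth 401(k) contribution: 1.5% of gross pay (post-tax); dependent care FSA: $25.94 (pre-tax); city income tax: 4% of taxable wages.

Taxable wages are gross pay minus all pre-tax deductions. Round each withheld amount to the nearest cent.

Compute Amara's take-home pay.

$590.69

Gross pay: 37 × $33.47 = $1,238.39
Dependent care FSA: $25.94
457(b) deferral: $1,238.39 × 0.08 = $99.07
Pre-tax total = $25.94 + $99.07 = $125.01
Taxable wages = $1,238.39 − $125.01 = $1,113.38
City income tax: $1,113.38 × 0.04 = $44.54
Federal withholding: $1,113.38 × 0.275 = $306.18
Social Security tax: $1,238.39 × 0.04 = $49.54
Paid family leave insurance: $1,238.39 × 0.01 = $12.38
Roth 401(k) contribution: $1,238.39 × 0.015 = $18.58
Medical insurance premium: $91.47
Total deductions = $25.94 + $99.07 + $44.54 + $306.18 + $49.54 + $12.38 + $18.58 + $91.47 = $647.70
Net pay = $1,238.39 − $647.70 = $590.69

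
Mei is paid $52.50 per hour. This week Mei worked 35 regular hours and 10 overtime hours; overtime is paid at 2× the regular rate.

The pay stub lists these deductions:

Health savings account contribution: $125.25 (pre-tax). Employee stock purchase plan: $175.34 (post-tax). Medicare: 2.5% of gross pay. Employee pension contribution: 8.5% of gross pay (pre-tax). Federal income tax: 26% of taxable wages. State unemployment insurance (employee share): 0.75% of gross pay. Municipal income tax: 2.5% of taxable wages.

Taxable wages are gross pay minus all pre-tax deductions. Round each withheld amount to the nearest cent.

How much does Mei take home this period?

$1,530.33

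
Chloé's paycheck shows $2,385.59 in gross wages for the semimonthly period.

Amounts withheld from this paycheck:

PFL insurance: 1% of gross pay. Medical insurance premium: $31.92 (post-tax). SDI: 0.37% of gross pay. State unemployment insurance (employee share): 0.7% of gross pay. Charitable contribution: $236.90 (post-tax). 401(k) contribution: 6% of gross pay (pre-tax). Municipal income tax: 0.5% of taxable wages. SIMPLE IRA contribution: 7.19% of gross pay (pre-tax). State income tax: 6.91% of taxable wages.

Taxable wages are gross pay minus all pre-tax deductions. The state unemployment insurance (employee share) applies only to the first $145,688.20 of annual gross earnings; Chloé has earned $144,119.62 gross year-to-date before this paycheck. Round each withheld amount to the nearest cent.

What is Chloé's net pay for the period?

$1,604.99

401(k) contribution: $2,385.59 × 0.06 = $143.14
SIMPLE IRA contribution: $2,385.59 × 0.0719 = $171.52
Pre-tax total = $143.14 + $171.52 = $314.66
Taxable wages = $2,385.59 − $314.66 = $2,070.93
Municipal income tax: $2,070.93 × 0.005 = $10.35
State income tax: $2,070.93 × 0.0691 = $143.10
SDI: $2,385.59 × 0.0037 = $8.83
PFL insurance: $2,385.59 × 0.01 = $23.86
State unemployment insurance (employee share): only $145,688.20 − $144,119.62 = $1,568.58 of this check is subject → $1,568.58 × 0.007 = $10.98
Charitable contribution: $236.90
Medical insurance premium: $31.92
Total deductions = $143.14 + $171.52 + $10.35 + $143.10 + $8.83 + $23.86 + $10.98 + $236.90 + $31.92 = $780.60
Net pay = $2,385.59 − $780.60 = $1,604.99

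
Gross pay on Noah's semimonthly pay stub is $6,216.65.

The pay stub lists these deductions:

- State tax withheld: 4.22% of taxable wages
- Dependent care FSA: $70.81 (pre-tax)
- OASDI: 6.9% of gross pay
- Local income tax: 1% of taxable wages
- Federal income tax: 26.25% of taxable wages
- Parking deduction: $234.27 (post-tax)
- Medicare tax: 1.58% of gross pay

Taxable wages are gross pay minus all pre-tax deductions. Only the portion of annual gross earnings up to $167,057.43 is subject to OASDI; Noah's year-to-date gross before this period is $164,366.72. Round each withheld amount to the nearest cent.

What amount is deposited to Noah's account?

$3,693.60

Dependent care FSA: $70.81
Taxable wages = $6,216.65 − $70.81 = $6,145.84
Federal income tax: $6,145.84 × 0.2625 = $1,613.28
State tax withheld: $6,145.84 × 0.0422 = $259.35
Local income tax: $6,145.84 × 0.01 = $61.46
Medicare tax: $6,216.65 × 0.0158 = $98.22
OASDI: only $167,057.43 − $164,366.72 = $2,690.71 of this check is subject → $2,690.71 × 0.069 = $185.66
Parking deduction: $234.27
Total deductions = $70.81 + $1,613.28 + $259.35 + $61.46 + $98.22 + $185.66 + $234.27 = $2,523.05
Net pay = $6,216.65 − $2,523.05 = $3,693.60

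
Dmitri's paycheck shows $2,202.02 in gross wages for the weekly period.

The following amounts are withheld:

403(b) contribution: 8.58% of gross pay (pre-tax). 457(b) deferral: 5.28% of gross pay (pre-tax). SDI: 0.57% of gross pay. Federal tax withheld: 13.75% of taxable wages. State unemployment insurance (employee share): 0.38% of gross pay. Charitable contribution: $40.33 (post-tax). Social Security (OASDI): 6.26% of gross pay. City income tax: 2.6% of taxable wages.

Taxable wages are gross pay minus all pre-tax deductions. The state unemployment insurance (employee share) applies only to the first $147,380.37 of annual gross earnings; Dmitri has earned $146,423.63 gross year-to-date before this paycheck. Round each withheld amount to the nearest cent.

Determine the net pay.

457(b) deferral: $2,202.02 × 0.0528 = $116.27
403(b) contribution: $2,202.02 × 0.0858 = $188.93
Pre-tax total = $116.27 + $188.93 = $305.20
Taxable wages = $2,202.02 − $305.20 = $1,896.82
City income tax: $1,896.82 × 0.026 = $49.32
Federal tax withheld: $1,896.82 × 0.1375 = $260.81
Social Security (OASDI): $2,202.02 × 0.0626 = $137.85
State unemployment insurance (employee share): only $147,380.37 − $146,423.63 = $956.74 of this check is subject → $956.74 × 0.0038 = $3.64
SDI: $2,202.02 × 0.0057 = $12.55
Charitable contribution: $40.33
Total deductions = $116.27 + $188.93 + $49.32 + $260.81 + $137.85 + $3.64 + $12.55 + $40.33 = $809.70
Net pay = $2,202.02 − $809.70 = $1,392.32

$1,392.32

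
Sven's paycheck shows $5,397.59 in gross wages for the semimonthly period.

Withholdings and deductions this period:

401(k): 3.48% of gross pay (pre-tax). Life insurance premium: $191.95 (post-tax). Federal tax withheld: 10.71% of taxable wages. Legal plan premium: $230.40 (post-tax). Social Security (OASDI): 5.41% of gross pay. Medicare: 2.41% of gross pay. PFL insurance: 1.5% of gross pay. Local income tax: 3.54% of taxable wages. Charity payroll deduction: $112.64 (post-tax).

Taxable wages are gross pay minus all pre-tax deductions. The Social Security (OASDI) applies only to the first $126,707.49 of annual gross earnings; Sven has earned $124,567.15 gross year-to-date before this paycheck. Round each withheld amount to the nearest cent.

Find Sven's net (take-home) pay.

$3,605.54

401(k): $5,397.59 × 0.0348 = $187.84
Taxable wages = $5,397.59 − $187.84 = $5,209.75
Local income tax: $5,209.75 × 0.0354 = $184.43
Federal tax withheld: $5,209.75 × 0.1071 = $557.96
PFL insurance: $5,397.59 × 0.015 = $80.96
Medicare: $5,397.59 × 0.0241 = $130.08
Social Security (OASDI): only $126,707.49 − $124,567.15 = $2,140.34 of this check is subject → $2,140.34 × 0.0541 = $115.79
Charity payroll deduction: $112.64
Legal plan premium: $230.40
Life insurance premium: $191.95
Total deductions = $187.84 + $184.43 + $557.96 + $80.96 + $130.08 + $115.79 + $112.64 + $230.40 + $191.95 = $1,792.05
Net pay = $5,397.59 − $1,792.05 = $3,605.54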